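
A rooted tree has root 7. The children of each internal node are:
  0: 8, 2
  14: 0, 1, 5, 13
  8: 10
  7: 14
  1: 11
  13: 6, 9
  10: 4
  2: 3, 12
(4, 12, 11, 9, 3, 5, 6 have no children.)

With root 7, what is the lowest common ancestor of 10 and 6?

14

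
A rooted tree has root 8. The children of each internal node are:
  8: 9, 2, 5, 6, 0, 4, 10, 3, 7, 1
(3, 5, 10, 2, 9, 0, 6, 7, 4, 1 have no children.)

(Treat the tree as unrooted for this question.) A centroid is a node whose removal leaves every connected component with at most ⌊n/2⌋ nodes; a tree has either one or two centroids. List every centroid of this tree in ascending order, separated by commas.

Removing 8 splits the tree into components of sizes 1, 1, 1, 1, 1, 1, 1, 1, 1, 1; the largest is 1 ≤ ⌊11/2⌋ = 5.
Every other node leaves some component of size > 5, so the centroid is unique.

8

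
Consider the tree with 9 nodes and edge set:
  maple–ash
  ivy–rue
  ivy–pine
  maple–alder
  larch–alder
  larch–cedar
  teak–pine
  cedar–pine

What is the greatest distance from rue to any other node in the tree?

7

Distances from rue peak at 7, attained at ash.
rue – ivy – pine – cedar – larch – alder – maple – ash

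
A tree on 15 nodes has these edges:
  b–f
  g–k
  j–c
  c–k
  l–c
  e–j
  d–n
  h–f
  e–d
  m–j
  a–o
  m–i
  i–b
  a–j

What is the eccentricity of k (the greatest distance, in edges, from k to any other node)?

A farthest node from k is h.
The path k–c–j–m–i–b–f–h has 7 edges.

7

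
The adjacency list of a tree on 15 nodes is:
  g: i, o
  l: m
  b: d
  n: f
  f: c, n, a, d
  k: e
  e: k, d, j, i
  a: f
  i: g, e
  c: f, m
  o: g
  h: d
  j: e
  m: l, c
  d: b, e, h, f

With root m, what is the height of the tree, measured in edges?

The longest root-to-leaf path is m → c → f → d → e → i → g → o (7 edges).

7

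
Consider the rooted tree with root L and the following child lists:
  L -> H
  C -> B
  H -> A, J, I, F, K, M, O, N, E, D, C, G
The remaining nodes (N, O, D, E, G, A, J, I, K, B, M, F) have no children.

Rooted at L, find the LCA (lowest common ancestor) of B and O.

H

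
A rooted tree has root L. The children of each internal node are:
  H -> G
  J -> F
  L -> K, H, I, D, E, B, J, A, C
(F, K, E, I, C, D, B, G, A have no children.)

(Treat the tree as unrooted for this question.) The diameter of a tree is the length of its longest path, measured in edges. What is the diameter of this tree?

4

Starting from F, a farthest node is G at distance 4.
One longest path: F–J–L–H–G.
So the diameter is 4.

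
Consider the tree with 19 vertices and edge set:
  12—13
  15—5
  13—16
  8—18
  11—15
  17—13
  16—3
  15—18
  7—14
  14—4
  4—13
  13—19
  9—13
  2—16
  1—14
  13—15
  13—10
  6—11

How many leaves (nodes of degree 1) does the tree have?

12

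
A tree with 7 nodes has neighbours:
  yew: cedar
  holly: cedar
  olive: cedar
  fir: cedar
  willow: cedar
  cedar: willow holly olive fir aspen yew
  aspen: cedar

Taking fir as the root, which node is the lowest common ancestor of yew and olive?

cedar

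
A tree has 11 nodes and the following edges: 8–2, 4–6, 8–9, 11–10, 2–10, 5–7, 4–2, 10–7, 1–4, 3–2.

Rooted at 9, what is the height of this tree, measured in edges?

5

The longest root-to-leaf path is 9 – 8 – 2 – 10 – 7 – 5 (5 edges).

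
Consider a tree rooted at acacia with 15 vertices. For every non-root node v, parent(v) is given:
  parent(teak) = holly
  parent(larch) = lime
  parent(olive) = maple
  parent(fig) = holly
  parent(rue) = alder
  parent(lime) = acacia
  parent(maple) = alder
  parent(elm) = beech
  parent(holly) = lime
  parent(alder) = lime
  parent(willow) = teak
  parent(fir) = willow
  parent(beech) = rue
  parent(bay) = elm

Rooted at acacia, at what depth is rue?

acacia – lime – alder – rue — 3 edges.

3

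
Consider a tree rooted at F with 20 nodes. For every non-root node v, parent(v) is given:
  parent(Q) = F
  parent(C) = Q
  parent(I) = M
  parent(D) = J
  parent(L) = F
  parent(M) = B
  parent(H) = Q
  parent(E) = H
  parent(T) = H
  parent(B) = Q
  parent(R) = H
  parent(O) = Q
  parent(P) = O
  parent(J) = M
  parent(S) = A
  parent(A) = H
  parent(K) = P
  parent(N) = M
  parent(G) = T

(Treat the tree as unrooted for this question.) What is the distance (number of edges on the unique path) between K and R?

The path is K–P–O–Q–H–R, which has 5 edges.

5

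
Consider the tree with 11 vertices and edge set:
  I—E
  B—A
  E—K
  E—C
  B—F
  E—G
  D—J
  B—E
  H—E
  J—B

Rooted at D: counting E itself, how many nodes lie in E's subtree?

Descendants of E (including itself): E, C, I, G, K, H. That's 6.

6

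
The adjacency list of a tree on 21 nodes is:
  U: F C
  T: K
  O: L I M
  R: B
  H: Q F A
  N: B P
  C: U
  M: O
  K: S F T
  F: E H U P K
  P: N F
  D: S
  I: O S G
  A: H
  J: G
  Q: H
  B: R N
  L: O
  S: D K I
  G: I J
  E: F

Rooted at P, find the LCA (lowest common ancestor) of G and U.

Ancestors of G (toward the root): G, I, S, K, F, P.
Ancestors of U: U, F, P.
The deepest node appearing in both lists is F.

F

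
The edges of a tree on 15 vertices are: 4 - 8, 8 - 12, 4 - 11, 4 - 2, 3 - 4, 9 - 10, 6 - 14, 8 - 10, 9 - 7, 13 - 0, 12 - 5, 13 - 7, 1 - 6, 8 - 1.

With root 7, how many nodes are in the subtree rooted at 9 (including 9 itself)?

Descendants of 9 (including itself): 9, 10, 8, 1, 4, 12, 6, 11, 2, 3, 5, 14. That's 12.

12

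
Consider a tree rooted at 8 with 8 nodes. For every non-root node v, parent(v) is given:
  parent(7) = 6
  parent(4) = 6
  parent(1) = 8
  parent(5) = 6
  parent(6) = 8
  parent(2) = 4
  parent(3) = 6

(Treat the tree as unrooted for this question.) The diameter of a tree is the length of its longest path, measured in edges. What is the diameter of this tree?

4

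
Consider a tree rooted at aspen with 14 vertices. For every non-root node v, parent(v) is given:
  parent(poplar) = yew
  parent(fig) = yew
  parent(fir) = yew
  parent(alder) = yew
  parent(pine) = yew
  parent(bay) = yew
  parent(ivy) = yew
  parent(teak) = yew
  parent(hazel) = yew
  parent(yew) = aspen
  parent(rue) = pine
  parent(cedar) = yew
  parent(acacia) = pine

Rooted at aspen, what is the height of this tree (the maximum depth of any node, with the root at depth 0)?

acacia sits deepest: aspen – yew – pine – acacia — 3 edges from the root.

3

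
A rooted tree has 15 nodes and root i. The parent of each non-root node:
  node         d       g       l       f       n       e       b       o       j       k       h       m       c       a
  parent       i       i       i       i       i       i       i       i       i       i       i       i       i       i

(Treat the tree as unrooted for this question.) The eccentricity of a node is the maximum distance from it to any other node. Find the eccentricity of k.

The node farthest from k is b (m, e, g, o, a, c, h, n, j, l, f, d also at distance 2), via k – i – b — 2 edges.

2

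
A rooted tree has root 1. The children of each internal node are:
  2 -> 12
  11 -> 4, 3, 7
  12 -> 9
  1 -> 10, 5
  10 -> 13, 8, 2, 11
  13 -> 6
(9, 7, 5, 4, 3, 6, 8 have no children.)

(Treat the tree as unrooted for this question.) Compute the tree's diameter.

BFS from 9 reaches 3 last, at distance 5; BFS from 3 confirms no node is farther.
Path: 9-12-2-10-11-3.

5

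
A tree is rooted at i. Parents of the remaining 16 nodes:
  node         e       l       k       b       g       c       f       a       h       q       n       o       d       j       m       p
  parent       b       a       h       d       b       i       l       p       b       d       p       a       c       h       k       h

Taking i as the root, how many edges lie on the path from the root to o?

7

Path from i to o: i – c – d – b – h – p – a – o, which has 7 edges.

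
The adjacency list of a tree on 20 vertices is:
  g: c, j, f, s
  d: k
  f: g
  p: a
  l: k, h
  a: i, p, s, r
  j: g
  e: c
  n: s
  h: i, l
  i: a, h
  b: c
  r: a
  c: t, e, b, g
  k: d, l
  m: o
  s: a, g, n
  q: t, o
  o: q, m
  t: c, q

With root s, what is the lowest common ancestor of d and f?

Path d→root: d k l h i a s; path f→root: f g s.
First common node: s.

s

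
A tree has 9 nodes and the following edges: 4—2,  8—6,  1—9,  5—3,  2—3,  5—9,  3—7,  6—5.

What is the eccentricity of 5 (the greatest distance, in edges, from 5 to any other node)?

Distances from 5 peak at 3, attained at 4.
5-3-2-4

3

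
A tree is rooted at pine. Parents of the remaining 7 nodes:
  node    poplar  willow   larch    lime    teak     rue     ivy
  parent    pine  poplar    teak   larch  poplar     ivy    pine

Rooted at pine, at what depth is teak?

2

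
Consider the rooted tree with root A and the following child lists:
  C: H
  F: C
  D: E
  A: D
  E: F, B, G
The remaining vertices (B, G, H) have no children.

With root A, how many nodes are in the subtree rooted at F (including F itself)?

The subtree rooted at F contains: F, C, H — 3 nodes.

3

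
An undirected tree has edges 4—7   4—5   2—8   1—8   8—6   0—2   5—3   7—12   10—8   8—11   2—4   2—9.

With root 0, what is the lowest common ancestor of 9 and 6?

Ancestors of 9 (toward the root): 9, 2, 0.
Ancestors of 6: 6, 8, 2, 0.
The deepest node appearing in both lists is 2.

2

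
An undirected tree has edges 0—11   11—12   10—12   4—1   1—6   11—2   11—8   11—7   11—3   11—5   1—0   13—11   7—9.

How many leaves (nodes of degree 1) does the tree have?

Exactly 9 nodes have a single neighbour: 2, 3, 4, 5, 6, 8, 9, 10, 13.

9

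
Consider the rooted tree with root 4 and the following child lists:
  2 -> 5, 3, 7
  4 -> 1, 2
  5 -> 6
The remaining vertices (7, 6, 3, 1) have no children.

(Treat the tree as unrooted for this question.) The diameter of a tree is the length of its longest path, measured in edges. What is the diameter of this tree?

4

BFS from 6 reaches 1 last, at distance 4; BFS from 1 confirms no node is farther.
Path: 6 - 5 - 2 - 4 - 1.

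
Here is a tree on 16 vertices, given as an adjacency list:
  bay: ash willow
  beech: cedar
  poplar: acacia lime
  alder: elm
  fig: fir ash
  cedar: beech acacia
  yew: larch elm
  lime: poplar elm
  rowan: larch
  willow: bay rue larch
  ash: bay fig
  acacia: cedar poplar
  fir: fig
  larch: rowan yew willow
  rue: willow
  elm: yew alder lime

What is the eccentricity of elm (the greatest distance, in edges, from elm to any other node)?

7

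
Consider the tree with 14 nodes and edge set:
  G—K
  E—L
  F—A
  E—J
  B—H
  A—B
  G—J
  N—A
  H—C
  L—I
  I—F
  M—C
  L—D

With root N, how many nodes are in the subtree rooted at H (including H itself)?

H's subtree: {H, C, M}, size 3.

3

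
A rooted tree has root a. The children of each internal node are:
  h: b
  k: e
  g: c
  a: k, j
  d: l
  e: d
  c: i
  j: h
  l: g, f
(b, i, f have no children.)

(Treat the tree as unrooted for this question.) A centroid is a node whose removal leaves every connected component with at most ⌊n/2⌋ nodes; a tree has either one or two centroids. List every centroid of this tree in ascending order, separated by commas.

If e is removed the pieces have sizes 6, 5, all ≤ ⌊12/2⌋ = 6.
d is adjacent to e and is also a centroid (the largest component after removing it is likewise 6).

d, e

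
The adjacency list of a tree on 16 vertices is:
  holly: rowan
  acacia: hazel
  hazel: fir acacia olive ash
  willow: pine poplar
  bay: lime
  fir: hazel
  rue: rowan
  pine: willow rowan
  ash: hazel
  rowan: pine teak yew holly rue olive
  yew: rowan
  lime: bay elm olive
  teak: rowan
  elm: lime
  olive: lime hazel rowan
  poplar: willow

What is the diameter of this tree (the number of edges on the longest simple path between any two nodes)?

Starting from acacia, a farthest node is poplar at distance 6.
One longest path: acacia - hazel - olive - rowan - pine - willow - poplar.
So the diameter is 6.

6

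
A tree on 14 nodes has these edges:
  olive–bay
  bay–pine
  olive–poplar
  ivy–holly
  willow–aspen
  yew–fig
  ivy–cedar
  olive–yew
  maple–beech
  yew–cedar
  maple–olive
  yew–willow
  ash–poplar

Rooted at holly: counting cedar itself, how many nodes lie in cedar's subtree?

cedar's subtree: {cedar, yew, olive, willow, fig, bay, poplar, maple, aspen, pine, ash, beech}, size 12.

12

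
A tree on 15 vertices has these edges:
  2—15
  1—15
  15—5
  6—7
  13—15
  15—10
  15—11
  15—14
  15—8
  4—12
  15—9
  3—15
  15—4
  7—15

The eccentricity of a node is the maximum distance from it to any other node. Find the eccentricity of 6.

The node farthest from 6 is 12, via 6–7–15–4–12 — 4 edges.

4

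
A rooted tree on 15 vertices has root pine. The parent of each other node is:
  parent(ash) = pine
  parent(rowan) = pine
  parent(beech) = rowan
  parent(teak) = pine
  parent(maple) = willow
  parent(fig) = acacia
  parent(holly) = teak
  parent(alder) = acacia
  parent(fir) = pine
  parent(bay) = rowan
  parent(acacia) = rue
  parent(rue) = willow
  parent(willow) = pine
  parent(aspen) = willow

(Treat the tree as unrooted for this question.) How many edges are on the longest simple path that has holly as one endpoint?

6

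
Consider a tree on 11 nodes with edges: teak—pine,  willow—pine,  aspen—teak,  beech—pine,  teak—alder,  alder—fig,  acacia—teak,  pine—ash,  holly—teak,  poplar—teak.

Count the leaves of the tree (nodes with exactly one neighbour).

8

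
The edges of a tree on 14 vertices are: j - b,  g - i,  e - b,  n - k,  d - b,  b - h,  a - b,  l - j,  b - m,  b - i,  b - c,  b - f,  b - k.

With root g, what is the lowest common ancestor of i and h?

i

Ancestors of i (toward the root): i, g.
Ancestors of h: h, b, i, g.
The deepest node appearing in both lists is i.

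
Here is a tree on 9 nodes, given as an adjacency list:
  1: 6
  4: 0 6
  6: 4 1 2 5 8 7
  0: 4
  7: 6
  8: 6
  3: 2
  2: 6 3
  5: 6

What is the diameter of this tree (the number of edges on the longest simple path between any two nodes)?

4

A longest path is 0 - 4 - 6 - 2 - 3, with 4 edges.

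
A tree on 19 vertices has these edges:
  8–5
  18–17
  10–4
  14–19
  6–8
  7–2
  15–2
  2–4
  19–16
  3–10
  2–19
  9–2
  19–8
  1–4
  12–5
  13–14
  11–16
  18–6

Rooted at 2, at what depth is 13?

3

2–19–14–13 — 3 edges.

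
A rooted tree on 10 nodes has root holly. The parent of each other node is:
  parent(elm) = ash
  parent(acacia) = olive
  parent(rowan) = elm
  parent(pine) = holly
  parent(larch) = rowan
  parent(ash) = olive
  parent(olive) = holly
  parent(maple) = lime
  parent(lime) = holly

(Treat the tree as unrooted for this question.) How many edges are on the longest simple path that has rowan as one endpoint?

6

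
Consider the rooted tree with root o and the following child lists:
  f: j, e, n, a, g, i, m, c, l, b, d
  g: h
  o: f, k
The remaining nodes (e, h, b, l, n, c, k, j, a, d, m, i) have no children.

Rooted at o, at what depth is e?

2

Climbing from e to the root: e–f–o. That's 2 steps.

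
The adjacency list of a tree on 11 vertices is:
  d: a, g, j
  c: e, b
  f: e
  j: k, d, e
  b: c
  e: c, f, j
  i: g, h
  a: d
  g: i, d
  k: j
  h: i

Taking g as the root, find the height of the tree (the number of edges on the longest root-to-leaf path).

5

A deepest node is b, reached by g–d–j–e–c–b.
That path has 5 edges, so the height is 5.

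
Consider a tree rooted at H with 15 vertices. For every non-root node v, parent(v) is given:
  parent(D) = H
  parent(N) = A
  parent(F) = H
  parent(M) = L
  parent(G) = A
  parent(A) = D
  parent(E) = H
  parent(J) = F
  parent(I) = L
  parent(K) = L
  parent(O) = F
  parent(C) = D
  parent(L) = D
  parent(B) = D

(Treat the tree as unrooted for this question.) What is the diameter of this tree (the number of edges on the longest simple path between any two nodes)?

5

BFS from J reaches M last, at distance 5; BFS from M confirms no node is farther.
Path: J-F-H-D-L-M.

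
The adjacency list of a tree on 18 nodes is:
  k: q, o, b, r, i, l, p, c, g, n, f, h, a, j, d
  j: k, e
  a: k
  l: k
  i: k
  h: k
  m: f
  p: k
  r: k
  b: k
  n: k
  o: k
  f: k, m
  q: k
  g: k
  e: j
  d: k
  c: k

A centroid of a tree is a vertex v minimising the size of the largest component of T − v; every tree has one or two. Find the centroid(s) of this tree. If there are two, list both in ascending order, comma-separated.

k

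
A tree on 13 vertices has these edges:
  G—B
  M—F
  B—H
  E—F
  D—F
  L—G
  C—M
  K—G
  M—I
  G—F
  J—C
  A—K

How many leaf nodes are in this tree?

7

Exactly 7 nodes have a single neighbour: A, D, E, H, I, J, L.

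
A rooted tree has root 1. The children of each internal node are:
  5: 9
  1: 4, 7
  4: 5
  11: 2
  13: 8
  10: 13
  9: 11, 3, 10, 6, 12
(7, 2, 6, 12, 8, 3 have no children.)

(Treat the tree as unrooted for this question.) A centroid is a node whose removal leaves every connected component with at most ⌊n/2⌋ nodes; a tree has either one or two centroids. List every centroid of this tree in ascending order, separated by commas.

If 9 is removed the pieces have sizes 4, 3, 2, 1, 1, 1, all ≤ ⌊13/2⌋ = 6.
Every other node leaves some component of size > 6, so the centroid is unique.

9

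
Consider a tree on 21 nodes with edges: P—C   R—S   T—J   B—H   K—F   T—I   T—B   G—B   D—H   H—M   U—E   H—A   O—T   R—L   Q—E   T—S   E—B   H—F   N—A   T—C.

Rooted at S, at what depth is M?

S–T–B–H–M — 4 edges.

4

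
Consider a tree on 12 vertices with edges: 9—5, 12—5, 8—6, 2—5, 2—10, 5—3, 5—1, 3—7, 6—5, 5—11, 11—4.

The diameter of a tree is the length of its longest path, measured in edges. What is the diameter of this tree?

BFS from 7 reaches 4 last, at distance 4; BFS from 4 confirms no node is farther.
Path: 7 – 3 – 5 – 11 – 4.

4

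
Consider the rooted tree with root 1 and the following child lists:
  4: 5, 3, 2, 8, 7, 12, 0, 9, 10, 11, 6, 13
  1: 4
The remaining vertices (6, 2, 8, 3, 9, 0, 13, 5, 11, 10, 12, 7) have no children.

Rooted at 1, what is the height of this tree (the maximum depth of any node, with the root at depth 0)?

2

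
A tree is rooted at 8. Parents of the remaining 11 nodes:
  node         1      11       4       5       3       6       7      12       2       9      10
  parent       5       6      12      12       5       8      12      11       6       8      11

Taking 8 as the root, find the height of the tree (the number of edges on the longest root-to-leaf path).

5

A deepest node is 3, reached by 8–6–11–12–5–3.
That path has 5 edges, so the height is 5.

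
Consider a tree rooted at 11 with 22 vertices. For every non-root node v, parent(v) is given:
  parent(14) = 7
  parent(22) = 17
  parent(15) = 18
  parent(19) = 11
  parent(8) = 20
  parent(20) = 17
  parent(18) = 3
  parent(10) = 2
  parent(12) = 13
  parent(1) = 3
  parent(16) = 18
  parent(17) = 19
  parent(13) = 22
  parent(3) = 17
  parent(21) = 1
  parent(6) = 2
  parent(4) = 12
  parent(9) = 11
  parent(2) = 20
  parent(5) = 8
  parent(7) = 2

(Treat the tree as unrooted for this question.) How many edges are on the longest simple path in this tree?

8

Starting from 4, a farthest node is 14 at distance 8.
One longest path: 4 – 12 – 13 – 22 – 17 – 20 – 2 – 7 – 14.
So the diameter is 8.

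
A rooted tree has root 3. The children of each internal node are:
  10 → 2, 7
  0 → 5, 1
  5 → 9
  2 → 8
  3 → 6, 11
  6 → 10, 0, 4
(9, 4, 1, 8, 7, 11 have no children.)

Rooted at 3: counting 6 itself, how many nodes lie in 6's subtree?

10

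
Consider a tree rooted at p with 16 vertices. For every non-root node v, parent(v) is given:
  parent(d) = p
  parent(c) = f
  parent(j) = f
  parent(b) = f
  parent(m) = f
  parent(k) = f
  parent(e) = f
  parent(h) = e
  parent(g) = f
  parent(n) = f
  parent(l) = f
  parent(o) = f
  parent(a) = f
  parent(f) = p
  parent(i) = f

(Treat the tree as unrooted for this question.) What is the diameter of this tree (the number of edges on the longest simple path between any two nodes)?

4

Starting from h, a farthest node is d at distance 4.
One longest path: h–e–f–p–d.
So the diameter is 4.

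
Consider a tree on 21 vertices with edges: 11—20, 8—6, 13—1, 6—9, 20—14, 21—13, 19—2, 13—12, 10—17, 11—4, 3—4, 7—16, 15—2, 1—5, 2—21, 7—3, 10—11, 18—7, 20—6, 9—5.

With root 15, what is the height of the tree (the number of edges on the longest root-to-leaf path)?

13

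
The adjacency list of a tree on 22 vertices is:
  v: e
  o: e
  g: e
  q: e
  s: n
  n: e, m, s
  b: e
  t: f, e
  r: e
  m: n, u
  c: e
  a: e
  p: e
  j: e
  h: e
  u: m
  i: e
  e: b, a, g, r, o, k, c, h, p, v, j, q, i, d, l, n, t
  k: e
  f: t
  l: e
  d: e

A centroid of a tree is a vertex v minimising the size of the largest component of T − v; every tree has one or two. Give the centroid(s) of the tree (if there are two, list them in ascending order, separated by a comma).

If e is removed the pieces have sizes 4, 2, 1, 1, 1, 1, 1, 1, 1, 1, 1, 1, 1, 1, 1, 1, 1, all ≤ ⌊22/2⌋ = 11.
Every other node leaves some component of size > 11, so the centroid is unique.

e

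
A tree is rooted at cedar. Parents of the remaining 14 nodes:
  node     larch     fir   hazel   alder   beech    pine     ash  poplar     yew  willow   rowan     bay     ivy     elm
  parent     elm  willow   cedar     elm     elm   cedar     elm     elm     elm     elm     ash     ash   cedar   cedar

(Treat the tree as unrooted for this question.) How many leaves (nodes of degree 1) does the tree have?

Degree-1 nodes: alder, bay, beech, fir, hazel, ivy, larch, pine, poplar, rowan, yew — 11 of them.

11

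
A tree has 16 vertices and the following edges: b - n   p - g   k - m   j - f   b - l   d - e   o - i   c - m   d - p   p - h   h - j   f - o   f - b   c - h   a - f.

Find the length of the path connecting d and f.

4

d – p – h – j – f: 4 edges.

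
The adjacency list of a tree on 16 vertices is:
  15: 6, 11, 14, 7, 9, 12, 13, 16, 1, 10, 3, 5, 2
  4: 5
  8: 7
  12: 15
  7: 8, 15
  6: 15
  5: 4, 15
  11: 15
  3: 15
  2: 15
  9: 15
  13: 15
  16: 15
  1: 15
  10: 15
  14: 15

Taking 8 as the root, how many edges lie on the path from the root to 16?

3

Path from 8 to 16: 8 – 7 – 15 – 16, which has 3 edges.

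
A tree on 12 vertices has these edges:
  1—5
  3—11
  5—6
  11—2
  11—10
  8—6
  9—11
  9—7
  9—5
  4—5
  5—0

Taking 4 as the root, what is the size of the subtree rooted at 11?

4

The subtree rooted at 11 contains: 11, 2, 3, 10 — 4 nodes.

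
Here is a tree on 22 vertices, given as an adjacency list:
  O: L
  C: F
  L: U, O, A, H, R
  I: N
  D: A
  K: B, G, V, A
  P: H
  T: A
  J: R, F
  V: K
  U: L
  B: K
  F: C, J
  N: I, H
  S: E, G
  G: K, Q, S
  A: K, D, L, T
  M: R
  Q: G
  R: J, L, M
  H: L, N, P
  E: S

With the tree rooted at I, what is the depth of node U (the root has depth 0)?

I → N → H → L → U — 4 edges.

4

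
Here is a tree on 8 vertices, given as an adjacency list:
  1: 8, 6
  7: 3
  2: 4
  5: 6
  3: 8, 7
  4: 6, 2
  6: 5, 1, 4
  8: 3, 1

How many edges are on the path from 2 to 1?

The path is 2–4–6–1, which has 3 edges.

3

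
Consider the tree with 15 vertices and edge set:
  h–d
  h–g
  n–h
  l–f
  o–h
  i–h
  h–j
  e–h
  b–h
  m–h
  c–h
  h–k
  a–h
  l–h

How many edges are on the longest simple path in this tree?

BFS from f reaches k last, at distance 3; BFS from k confirms no node is farther.
Path: f - l - h - k.

3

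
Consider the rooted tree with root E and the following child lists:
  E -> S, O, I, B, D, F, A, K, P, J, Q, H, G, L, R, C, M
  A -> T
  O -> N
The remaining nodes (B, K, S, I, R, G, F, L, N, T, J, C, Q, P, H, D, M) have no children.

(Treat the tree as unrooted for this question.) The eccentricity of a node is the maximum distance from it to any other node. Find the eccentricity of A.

3

Distances from A peak at 3, attained at N.
A–E–O–N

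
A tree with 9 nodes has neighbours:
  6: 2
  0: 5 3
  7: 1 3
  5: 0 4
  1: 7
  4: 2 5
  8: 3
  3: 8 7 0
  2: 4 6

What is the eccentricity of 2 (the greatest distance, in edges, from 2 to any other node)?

6

Distances from 2 peak at 6, attained at 1.
2–4–5–0–3–7–1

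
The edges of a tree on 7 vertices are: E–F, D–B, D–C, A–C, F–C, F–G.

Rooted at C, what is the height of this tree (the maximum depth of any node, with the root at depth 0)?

2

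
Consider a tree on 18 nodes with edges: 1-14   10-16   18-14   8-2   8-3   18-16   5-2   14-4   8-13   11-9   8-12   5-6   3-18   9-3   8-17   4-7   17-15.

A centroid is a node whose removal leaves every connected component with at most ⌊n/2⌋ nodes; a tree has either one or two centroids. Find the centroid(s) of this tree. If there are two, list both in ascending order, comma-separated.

3

Delete 3: the remaining components have sizes 8, 7, 2. Max 8 ≤ 9, so 3 is a centroid.
Every other node leaves some component of size > 9, so the centroid is unique.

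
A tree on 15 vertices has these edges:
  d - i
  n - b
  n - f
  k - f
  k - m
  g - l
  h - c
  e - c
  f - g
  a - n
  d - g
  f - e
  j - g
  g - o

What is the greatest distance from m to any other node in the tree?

The node farthest from m is h (i also at distance 5), via m-k-f-e-c-h — 5 edges.

5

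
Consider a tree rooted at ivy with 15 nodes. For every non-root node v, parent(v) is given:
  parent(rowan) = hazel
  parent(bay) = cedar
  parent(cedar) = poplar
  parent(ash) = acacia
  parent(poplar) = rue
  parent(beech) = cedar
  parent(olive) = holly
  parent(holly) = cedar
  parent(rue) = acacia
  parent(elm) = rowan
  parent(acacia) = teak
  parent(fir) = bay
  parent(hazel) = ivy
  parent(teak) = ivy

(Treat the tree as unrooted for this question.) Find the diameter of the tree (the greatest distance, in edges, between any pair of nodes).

BFS from elm reaches fir last, at distance 10; BFS from fir confirms no node is farther.
Path: elm - rowan - hazel - ivy - teak - acacia - rue - poplar - cedar - bay - fir.

10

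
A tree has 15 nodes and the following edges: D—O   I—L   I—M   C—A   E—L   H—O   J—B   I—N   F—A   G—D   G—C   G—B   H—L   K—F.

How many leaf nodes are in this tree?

5

Exactly 5 nodes have a single neighbour: E, J, K, M, N.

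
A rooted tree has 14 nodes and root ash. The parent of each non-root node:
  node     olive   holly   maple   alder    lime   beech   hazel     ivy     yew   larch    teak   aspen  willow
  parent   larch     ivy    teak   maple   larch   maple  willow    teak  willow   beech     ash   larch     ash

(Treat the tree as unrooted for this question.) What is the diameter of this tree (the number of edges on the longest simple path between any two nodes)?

7

Starting from aspen, a farthest node is hazel at distance 7.
One longest path: aspen–larch–beech–maple–teak–ash–willow–hazel.
So the diameter is 7.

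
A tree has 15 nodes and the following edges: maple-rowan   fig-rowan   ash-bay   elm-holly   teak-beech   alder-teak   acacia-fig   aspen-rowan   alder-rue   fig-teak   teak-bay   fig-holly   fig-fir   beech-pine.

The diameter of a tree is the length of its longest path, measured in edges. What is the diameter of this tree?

A longest path is elm – holly – fig – teak – alder – rue, with 5 edges.

5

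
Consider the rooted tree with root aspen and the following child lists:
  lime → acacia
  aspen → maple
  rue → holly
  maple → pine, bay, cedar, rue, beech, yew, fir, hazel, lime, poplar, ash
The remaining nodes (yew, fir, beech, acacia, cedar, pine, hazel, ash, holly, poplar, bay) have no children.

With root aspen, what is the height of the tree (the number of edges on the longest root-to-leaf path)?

3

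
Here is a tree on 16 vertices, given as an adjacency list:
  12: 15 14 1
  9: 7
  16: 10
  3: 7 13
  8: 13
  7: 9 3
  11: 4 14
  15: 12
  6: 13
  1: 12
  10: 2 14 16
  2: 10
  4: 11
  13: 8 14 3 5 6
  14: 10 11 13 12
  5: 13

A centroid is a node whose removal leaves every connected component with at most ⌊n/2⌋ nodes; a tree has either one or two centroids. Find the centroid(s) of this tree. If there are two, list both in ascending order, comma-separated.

14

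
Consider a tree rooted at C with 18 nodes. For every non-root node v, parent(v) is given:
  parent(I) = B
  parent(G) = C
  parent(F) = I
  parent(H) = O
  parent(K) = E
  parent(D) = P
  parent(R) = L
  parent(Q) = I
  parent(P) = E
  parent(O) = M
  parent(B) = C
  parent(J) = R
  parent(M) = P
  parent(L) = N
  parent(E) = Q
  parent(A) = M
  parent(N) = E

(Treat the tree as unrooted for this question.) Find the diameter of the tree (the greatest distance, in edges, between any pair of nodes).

BFS from G reaches H last, at distance 9; BFS from H confirms no node is farther.
Path: G – C – B – I – Q – E – P – M – O – H.

9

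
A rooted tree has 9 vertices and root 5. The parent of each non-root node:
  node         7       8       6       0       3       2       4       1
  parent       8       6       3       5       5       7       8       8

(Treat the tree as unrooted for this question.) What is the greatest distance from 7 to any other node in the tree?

A farthest node from 7 is 0.
The path 7-8-6-3-5-0 has 5 edges.

5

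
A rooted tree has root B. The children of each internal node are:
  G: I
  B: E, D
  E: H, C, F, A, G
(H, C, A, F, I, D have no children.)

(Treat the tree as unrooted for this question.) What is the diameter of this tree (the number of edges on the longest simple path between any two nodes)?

Starting from D, a farthest node is I at distance 4.
One longest path: D - B - E - G - I.
So the diameter is 4.

4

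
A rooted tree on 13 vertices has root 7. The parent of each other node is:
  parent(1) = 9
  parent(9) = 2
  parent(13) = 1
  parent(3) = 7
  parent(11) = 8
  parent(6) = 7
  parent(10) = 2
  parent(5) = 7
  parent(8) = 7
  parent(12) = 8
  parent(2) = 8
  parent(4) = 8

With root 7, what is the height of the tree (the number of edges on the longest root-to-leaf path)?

5

The longest root-to-leaf path is 7–8–2–9–1–13 (5 edges).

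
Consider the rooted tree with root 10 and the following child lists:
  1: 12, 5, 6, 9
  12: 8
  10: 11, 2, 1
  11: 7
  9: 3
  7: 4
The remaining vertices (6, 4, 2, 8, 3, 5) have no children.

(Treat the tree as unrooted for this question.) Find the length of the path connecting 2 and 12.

3

Walking from 2: 2–10–1–12. Length 3.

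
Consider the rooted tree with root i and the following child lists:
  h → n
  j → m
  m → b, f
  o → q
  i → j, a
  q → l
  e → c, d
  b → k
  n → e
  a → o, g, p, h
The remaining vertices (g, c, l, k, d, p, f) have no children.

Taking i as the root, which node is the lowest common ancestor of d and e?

e

Path d→root: d e n h a i; path e→root: e n h a i.
First common node: e.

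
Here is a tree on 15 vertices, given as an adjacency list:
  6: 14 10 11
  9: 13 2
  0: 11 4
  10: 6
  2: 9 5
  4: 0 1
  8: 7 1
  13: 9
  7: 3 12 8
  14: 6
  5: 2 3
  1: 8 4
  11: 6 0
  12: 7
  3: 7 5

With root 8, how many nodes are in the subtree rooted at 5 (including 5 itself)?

4

5's subtree: {5, 2, 9, 13}, size 4.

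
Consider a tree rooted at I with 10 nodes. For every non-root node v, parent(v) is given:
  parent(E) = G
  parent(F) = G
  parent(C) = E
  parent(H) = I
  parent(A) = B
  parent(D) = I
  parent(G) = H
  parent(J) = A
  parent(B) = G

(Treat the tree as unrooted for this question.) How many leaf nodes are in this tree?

4

Exactly 4 nodes have a single neighbour: C, D, F, J.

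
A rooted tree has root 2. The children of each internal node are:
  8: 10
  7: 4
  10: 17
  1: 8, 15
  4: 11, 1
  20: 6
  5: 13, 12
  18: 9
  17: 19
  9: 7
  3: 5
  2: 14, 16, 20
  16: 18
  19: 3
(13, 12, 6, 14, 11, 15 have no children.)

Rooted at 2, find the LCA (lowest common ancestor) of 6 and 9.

6's ancestor chain is 6, 20, 2 and 9's is 9, 18, 16, 2; they first meet at 2.

2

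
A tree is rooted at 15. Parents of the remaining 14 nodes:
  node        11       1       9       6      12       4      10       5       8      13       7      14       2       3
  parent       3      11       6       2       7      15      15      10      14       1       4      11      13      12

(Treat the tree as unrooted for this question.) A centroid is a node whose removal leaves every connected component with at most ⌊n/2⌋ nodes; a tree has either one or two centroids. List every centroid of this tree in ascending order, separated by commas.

11

Removing 11 splits the tree into components of sizes 7, 5, 2; the largest is 7 ≤ ⌊15/2⌋ = 7.
Every other node leaves some component of size > 7, so the centroid is unique.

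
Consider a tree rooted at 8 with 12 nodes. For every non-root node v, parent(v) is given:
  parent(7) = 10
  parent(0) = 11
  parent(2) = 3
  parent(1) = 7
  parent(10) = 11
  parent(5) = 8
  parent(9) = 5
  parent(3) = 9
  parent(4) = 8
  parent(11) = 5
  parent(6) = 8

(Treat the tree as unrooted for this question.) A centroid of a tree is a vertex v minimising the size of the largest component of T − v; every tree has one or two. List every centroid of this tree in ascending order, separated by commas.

Delete 5: the remaining components have sizes 5, 3, 3. Max 5 ≤ 6, so 5 is a centroid.
No neighbour of 5 does as well, so 5 is the unique centroid.

5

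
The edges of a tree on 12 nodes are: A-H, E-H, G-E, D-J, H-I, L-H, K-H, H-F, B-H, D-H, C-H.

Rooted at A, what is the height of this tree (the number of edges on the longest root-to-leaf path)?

3

A deepest node is J, reached by A–H–D–J.
That path has 3 edges, so the height is 3.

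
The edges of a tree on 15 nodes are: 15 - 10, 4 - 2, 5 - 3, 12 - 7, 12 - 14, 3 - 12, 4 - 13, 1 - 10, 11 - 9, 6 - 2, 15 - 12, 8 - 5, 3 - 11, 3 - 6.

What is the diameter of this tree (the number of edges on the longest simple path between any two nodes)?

8

BFS from 1 reaches 13 last, at distance 8; BFS from 13 confirms no node is farther.
Path: 1–10–15–12–3–6–2–4–13.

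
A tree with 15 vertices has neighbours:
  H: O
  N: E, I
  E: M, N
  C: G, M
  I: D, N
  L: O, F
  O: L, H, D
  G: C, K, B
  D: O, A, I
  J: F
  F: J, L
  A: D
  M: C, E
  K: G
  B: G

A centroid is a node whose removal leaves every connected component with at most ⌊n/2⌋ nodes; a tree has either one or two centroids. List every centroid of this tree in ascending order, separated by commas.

Delete I: the remaining components have sizes 7, 7. Max 7 ≤ 7, so I is a centroid.
No neighbour of I does as well, so I is the unique centroid.

I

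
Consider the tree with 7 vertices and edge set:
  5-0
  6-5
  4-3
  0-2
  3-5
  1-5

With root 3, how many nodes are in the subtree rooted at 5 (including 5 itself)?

The subtree rooted at 5 contains: 5, 6, 1, 0, 2 — 5 nodes.

5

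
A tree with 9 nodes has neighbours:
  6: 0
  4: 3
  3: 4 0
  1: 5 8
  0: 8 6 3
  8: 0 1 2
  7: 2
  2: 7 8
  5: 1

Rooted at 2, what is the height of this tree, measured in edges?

4

4 sits deepest: 2 → 8 → 0 → 3 → 4 — 4 edges from the root.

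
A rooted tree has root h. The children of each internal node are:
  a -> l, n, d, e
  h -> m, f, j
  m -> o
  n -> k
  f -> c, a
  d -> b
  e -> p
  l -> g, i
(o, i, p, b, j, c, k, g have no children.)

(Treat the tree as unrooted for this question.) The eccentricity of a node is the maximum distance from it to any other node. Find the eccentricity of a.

4

The node farthest from a is o, via a–f–h–m–o — 4 edges.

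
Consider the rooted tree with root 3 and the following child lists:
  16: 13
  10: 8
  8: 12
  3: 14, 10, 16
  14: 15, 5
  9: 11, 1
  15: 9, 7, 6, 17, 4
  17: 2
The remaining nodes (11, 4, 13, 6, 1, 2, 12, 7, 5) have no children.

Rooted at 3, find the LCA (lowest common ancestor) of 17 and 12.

3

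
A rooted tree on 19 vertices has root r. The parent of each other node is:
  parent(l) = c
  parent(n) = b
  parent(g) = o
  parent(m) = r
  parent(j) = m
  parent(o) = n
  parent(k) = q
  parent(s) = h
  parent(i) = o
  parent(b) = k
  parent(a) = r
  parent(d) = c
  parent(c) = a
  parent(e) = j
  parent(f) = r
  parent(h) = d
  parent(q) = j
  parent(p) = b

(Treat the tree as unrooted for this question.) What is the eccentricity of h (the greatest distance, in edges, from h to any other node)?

Distances from h peak at 12, attained at i (g also at distance 12).
h-d-c-a-r-m-j-q-k-b-n-o-i

12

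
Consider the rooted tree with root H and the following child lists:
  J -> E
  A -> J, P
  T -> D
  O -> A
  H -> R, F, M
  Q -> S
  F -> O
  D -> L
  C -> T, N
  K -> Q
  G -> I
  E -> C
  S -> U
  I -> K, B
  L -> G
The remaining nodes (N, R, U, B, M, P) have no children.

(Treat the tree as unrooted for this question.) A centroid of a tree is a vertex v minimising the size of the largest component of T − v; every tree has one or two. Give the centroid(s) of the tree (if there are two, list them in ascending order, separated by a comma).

C

Delete C: the remaining components have sizes 10, 9, 1. Max 10 ≤ 10, so C is a centroid.
Every other node leaves some component of size > 10, so the centroid is unique.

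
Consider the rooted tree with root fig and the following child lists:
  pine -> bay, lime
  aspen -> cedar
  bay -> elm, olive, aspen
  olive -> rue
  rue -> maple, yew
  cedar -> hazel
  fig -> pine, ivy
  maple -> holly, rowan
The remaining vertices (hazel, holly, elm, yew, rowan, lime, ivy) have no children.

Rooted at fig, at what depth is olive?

Path from fig to olive: fig–pine–bay–olive, which has 3 edges.

3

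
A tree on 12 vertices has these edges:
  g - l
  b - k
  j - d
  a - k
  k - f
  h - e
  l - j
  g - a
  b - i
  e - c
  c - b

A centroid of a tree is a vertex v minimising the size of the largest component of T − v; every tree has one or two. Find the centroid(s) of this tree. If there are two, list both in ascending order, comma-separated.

k

Delete k: the remaining components have sizes 5, 5, 1. Max 5 ≤ 6, so k is a centroid.
Every other node leaves some component of size > 6, so the centroid is unique.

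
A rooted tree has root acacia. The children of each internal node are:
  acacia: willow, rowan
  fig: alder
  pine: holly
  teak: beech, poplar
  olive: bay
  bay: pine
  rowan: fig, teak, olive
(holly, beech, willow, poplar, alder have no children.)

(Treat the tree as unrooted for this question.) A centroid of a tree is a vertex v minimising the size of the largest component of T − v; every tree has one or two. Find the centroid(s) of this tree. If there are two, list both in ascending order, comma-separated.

If rowan is removed the pieces have sizes 4, 3, 2, 2, all ≤ ⌊12/2⌋ = 6.
Every other node leaves some component of size > 6, so the centroid is unique.

rowan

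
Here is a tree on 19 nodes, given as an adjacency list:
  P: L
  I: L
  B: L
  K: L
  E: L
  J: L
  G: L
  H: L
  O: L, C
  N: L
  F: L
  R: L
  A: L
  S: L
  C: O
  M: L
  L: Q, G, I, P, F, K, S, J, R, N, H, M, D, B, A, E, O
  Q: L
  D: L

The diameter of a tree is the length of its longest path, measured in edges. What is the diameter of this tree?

A longest path is C - O - L - E, with 3 edges.

3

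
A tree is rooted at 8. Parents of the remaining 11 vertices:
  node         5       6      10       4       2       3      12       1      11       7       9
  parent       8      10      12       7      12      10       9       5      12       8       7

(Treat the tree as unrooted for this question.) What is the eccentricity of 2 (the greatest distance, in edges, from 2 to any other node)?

6

A farthest node from 2 is 1.
The path 2–12–9–7–8–5–1 has 6 edges.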